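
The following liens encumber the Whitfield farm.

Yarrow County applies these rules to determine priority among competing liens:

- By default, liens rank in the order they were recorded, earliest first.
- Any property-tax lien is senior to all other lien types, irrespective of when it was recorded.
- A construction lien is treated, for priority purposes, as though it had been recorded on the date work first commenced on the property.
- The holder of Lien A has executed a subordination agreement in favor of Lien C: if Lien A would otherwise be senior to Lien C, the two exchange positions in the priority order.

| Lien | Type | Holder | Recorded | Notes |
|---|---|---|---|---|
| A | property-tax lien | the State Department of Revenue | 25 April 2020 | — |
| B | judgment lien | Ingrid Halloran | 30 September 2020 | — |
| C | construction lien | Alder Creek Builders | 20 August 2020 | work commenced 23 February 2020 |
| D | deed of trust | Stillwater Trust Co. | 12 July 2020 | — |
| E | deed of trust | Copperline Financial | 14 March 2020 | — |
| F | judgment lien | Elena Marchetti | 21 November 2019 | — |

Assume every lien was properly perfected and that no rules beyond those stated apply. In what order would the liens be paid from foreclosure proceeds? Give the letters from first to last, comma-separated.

C, F, A, E, D, B

Adjusting effective dates: C is treated as recorded 23 February 2020, the work-commencement date.
A is a property-tax lien, so it outranks all other liens regardless of date.
Remaining liens by effective date: F (21 November 2019), C (23 February 2020), E (14 March 2020), D (12 July 2020), B (30 September 2020).
A is senior to C before the subordination, so the two trade places.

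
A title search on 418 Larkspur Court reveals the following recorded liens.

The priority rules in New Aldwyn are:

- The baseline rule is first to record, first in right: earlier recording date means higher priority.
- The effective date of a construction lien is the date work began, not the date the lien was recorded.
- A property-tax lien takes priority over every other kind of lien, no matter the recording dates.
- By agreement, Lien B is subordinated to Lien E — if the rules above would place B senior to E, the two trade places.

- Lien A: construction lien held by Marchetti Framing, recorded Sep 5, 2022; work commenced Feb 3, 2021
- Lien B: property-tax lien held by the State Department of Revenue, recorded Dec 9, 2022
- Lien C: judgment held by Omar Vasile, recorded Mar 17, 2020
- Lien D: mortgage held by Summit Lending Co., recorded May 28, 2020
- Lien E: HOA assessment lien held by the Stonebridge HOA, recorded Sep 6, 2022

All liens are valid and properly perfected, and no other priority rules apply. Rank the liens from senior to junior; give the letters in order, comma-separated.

E, C, D, A, B

Effective dates after the stated exceptions: A relates back to Feb 3, 2021 (work commenced).
B is a property-tax lien and takes priority over every other lien.
Ordering the rest by effective date: C (Mar 17, 2020), D (May 28, 2020), A (Feb 3, 2021), E (Sep 6, 2022).
Because B would otherwise rank above E, the subordination swaps them.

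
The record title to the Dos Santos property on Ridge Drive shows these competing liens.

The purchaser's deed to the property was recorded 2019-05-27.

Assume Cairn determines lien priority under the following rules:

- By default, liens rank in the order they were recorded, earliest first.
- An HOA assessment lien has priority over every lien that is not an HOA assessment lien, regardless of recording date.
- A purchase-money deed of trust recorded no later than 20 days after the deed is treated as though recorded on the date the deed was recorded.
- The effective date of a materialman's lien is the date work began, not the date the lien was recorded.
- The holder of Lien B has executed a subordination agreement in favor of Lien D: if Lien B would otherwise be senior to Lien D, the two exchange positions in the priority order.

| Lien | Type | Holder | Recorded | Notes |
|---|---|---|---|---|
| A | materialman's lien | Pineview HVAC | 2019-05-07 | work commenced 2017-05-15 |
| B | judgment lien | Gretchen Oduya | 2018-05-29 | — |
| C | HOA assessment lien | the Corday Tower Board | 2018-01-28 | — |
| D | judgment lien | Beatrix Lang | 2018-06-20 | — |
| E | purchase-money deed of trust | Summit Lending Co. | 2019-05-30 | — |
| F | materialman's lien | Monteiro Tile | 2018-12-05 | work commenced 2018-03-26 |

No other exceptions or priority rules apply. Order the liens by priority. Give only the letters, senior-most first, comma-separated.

Effective dates after the stated exceptions: A is treated as recorded 2017-05-15, the work-commencement date; E's effective date is the deed date, 2019-05-27; F's effective date is 2018-03-26, when work began.
C is an HOA assessment lien, so it outranks all other liens regardless of date.
Ordering the rest by effective date: A (2017-05-15), F (2018-03-26), B (2018-05-29), D (2018-06-20), E (2019-05-27).
Because B would otherwise rank above D, the subordination swaps them.

C, A, F, D, B, E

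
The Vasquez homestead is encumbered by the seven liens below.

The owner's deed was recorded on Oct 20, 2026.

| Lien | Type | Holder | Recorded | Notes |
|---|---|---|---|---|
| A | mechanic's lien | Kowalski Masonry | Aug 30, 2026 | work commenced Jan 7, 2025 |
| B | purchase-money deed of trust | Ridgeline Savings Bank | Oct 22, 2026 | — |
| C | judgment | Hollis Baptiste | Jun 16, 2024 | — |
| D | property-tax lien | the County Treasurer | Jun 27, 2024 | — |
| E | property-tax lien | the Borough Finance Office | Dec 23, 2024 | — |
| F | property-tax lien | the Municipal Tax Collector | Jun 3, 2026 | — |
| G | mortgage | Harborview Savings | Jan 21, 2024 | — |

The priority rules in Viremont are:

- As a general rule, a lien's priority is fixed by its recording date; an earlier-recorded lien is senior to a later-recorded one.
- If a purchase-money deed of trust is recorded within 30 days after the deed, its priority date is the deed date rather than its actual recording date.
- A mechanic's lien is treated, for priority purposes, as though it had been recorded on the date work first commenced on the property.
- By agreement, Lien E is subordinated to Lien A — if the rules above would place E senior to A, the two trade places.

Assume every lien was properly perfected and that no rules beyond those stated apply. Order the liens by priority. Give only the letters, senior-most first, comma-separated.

G, C, D, A, E, F, B

Effective dates: A is treated as recorded Jan 7, 2025, the work-commencement date; B was recorded within the 30-day window, so its effective date is the deed date Oct 20, 2026.
Sorted by effective date: G (Jan 21, 2024), C (Jun 16, 2024), D (Jun 27, 2024), E (Dec 23, 2024), A (Jan 7, 2025), F (Jun 3, 2026), B (Oct 20, 2026).
E is senior to A before the subordination, so the two trade places.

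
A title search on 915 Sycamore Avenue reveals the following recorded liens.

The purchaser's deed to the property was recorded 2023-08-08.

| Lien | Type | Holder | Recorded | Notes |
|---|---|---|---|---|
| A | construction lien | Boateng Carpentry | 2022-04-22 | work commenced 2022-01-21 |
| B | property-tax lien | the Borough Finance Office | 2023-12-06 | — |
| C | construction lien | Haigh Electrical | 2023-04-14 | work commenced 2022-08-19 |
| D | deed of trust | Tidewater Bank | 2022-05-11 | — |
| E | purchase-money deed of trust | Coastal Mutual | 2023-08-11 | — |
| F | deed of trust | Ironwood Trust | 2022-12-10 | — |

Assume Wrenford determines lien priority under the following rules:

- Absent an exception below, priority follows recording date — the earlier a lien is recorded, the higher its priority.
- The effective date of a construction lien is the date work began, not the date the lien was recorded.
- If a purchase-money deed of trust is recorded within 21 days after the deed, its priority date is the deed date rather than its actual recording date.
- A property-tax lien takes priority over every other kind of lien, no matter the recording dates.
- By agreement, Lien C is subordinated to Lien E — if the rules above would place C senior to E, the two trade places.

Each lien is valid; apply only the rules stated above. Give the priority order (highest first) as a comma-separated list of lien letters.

Effective dates after the stated exceptions: A relates back to 2022-01-21 (work commenced); C's effective date is 2022-08-19, when work began; E was recorded within the 21-day window, so its effective date is the deed date 2023-08-08.
B, as a property-tax lien, has superpriority and ranks first.
Ordering the rest by effective date: A (2022-01-21), D (2022-05-11), C (2022-08-19), F (2022-12-10), E (2023-08-08).
The subordination applies — C was senior to E — so C and E swap.

B, A, D, E, F, C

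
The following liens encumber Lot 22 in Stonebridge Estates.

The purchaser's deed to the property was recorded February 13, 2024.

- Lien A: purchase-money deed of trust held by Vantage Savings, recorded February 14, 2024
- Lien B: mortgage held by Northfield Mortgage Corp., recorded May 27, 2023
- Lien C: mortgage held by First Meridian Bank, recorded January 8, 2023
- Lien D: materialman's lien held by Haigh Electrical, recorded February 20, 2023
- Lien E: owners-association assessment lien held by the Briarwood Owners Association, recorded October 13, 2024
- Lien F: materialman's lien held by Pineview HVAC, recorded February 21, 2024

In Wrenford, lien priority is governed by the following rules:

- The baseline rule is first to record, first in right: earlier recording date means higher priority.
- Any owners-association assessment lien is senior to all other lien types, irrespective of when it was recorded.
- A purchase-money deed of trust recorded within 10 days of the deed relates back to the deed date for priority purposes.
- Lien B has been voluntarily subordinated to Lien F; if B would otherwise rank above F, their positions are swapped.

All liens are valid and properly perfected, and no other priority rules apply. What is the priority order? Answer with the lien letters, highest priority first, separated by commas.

E, C, D, F, A, B

Adjusting effective dates: A's effective date is the deed date, February 13, 2024.
E is an owners-association assessment lien, so it outranks all other liens regardless of date.
Ordering the rest by effective date: C (January 8, 2023), D (February 20, 2023), B (May 27, 2023), A (February 13, 2024), F (February 21, 2024).
Because B would otherwise rank above F, the subordination swaps them.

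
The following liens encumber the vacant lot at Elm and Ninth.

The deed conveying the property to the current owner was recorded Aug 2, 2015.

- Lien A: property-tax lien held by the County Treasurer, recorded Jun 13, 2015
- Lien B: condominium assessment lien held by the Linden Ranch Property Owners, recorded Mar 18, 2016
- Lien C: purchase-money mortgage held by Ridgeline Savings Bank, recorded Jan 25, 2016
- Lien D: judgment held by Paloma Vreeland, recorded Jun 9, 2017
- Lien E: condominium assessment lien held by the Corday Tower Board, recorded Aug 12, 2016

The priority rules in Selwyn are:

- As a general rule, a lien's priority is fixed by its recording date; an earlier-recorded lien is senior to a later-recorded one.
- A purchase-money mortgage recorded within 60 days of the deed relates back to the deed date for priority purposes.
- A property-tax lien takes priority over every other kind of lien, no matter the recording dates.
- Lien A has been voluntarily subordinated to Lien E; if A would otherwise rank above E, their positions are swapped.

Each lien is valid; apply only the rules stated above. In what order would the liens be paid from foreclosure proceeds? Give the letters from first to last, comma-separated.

First, effective dates: C was recorded 176 days after the deed, outside the 60-day window, so it keeps its recording date.
A, as a property-tax lien, has superpriority and ranks first.
Remaining liens by effective date: C (Jan 25, 2016), B (Mar 18, 2016), E (Aug 12, 2016), D (Jun 9, 2017).
The subordination applies — A was senior to E — so A and E swap.

E, C, B, A, D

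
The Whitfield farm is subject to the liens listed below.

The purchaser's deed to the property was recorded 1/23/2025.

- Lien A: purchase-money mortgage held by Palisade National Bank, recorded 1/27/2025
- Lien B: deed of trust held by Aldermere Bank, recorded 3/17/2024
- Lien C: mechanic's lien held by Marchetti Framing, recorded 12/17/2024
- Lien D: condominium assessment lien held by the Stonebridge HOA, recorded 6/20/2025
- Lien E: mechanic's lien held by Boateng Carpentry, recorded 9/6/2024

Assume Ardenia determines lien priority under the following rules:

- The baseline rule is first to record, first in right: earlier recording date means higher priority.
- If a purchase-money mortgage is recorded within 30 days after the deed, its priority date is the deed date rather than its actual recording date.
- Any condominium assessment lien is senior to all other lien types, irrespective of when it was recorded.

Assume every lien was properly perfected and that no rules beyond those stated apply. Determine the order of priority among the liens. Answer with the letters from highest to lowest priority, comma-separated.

D, B, E, C, A

Effective dates: A relates back to the deed date 1/23/2025.
D, as a condominium assessment lien, has superpriority and ranks first.
Remaining liens by effective date: B (3/17/2024), E (9/6/2024), C (12/17/2024), A (1/23/2025).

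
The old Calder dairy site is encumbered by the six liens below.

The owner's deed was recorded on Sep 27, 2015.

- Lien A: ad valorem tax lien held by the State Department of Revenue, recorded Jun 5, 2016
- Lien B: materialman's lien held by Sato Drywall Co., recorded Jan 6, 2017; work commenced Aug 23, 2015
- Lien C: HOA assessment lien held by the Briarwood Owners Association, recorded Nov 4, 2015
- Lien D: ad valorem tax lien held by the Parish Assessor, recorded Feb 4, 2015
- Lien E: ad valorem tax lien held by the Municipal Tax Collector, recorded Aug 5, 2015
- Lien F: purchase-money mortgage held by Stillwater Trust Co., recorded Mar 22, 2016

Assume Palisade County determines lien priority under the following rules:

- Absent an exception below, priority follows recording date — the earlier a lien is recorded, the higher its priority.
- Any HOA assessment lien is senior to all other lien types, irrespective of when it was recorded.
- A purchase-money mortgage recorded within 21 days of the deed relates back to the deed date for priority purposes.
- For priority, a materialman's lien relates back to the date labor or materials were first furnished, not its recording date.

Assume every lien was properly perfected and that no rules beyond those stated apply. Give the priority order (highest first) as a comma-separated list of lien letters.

C, D, E, B, F, A

Adjusting effective dates: B's effective date is Aug 23, 2015, when work began; F was recorded 177 days after the deed — beyond 21 days — so no relation-back applies.
C is an HOA assessment lien, so it outranks all other liens regardless of date.
Remaining liens by effective date: D (Feb 4, 2015), E (Aug 5, 2015), B (Aug 23, 2015), F (Mar 22, 2016), A (Jun 5, 2016).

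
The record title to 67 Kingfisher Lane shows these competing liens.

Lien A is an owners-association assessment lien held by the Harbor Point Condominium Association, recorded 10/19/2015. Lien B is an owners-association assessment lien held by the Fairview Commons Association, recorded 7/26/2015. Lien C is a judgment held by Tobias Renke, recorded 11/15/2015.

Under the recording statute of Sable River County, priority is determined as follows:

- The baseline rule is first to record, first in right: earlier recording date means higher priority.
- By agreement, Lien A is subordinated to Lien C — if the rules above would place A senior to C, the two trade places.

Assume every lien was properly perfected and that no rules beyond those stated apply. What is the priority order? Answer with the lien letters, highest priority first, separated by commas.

B, C, A

By effective date: B (7/26/2015), A (10/19/2015), C (11/15/2015).
A is senior to C before the subordination, so the two trade places.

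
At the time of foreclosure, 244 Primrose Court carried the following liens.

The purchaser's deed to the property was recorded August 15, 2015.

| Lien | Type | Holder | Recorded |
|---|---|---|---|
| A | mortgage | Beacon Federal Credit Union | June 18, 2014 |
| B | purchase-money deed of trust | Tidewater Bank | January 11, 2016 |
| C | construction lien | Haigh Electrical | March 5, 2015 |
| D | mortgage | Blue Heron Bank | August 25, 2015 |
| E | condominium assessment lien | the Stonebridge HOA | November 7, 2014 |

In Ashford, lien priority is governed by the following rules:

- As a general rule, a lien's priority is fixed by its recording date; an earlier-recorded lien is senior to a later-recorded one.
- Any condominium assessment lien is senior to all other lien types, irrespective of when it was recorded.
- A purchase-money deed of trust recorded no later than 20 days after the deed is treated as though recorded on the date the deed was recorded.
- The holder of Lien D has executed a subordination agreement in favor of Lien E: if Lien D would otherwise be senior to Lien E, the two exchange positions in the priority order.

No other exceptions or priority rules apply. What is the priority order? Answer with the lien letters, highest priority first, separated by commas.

E, A, C, D, B

Effective dates after the stated exceptions: B was recorded 149 days after the deed, outside the 20-day window, so it keeps its recording date.
E, as a condominium assessment lien, has superpriority and ranks first.
Ordering the rest by effective date: A (June 18, 2014), C (March 5, 2015), D (August 25, 2015), B (January 11, 2016).
D already ranks below E; the subordination has no effect.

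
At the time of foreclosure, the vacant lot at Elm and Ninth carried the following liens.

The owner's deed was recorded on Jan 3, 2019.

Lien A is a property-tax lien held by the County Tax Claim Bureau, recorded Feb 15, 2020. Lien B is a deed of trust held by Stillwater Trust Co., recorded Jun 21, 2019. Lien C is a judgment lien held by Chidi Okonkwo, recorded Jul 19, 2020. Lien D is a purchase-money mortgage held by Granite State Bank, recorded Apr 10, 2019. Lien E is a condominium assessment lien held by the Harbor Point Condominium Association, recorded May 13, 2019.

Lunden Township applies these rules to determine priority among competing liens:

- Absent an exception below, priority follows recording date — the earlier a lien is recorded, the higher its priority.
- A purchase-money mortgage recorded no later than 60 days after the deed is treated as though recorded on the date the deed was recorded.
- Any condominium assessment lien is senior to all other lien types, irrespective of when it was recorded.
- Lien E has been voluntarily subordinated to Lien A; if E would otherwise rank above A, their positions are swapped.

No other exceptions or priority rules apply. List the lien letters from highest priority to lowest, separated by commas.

Effective dates: D was recorded 97 days after the deed, outside the 60-day window, so it keeps its recording date.
As a condominium assessment lien, E is senior to every other lien.
Ordering the rest by effective date: D (Apr 10, 2019), B (Jun 21, 2019), A (Feb 15, 2020), C (Jul 19, 2020).
E would otherwise be senior to A, so under the subordination agreement E and A exchange positions.

A, D, B, E, C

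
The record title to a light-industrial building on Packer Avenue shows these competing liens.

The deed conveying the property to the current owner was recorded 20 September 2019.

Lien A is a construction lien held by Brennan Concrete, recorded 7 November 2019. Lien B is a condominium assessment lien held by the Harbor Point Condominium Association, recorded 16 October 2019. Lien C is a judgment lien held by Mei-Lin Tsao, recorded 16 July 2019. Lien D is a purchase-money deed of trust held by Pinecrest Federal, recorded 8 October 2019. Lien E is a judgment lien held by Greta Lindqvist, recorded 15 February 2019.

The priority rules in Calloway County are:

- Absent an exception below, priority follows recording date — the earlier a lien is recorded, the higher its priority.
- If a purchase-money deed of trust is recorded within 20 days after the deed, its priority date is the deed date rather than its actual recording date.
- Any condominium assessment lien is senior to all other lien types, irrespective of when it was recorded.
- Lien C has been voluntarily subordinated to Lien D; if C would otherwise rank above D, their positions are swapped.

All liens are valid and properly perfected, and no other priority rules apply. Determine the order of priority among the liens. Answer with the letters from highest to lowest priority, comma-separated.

B, E, D, C, A

Effective dates: D's effective date is the deed date, 20 September 2019.
B, as a condominium assessment lien, has superpriority and ranks first.
Remaining liens by effective date: E (15 February 2019), C (16 July 2019), D (20 September 2019), A (7 November 2019).
Because C would otherwise rank above D, the subordination swaps them.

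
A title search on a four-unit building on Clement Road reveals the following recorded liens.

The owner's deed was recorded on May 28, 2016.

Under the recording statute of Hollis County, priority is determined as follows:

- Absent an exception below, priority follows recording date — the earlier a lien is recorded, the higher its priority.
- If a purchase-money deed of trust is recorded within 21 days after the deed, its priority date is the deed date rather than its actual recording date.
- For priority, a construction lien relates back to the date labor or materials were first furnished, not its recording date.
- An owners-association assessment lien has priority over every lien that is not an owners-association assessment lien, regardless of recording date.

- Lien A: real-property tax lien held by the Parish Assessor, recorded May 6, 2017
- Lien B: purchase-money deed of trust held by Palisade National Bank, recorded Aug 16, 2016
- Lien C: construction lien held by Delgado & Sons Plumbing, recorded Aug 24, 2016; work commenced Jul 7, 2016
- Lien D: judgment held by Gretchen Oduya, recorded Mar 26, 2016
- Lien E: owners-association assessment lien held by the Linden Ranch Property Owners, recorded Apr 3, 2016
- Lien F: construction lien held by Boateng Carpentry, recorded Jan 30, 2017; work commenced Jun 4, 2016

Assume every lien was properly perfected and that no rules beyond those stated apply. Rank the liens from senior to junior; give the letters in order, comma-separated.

First, effective dates: B was recorded 80 days after the deed, outside the 21-day window, so it keeps its recording date; C relates back to Jul 7, 2016 (work commenced); F is treated as recorded Jun 4, 2016, the work-commencement date.
E is an owners-association assessment lien, so it outranks all other liens regardless of date.
The other liens, earliest effective date first: D (Mar 26, 2016), F (Jun 4, 2016), C (Jul 7, 2016), B (Aug 16, 2016), A (May 6, 2017).

E, D, F, C, B, A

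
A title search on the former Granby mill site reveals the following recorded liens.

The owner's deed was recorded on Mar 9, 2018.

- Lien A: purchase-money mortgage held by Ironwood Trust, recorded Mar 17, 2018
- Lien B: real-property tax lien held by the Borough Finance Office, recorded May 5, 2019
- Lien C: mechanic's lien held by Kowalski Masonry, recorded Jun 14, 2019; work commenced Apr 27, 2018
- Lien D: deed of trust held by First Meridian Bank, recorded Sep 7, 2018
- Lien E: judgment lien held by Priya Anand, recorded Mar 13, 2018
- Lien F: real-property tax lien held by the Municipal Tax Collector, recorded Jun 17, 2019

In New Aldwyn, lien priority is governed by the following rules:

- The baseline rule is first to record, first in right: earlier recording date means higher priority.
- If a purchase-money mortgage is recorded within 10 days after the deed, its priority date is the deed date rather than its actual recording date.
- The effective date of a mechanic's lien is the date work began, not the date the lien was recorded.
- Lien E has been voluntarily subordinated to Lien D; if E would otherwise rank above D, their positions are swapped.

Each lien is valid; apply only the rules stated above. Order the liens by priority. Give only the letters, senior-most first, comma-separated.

A, D, C, E, B, F

Effective dates: A was recorded within the 10-day window, so its effective date is the deed date Mar 9, 2018; C relates back to Apr 27, 2018 (work commenced).
Ordering by effective date: A (Mar 9, 2018), E (Mar 13, 2018), C (Apr 27, 2018), D (Sep 7, 2018), B (May 5, 2019), F (Jun 17, 2019).
E would otherwise be senior to D, so under the subordination agreement E and D exchange positions.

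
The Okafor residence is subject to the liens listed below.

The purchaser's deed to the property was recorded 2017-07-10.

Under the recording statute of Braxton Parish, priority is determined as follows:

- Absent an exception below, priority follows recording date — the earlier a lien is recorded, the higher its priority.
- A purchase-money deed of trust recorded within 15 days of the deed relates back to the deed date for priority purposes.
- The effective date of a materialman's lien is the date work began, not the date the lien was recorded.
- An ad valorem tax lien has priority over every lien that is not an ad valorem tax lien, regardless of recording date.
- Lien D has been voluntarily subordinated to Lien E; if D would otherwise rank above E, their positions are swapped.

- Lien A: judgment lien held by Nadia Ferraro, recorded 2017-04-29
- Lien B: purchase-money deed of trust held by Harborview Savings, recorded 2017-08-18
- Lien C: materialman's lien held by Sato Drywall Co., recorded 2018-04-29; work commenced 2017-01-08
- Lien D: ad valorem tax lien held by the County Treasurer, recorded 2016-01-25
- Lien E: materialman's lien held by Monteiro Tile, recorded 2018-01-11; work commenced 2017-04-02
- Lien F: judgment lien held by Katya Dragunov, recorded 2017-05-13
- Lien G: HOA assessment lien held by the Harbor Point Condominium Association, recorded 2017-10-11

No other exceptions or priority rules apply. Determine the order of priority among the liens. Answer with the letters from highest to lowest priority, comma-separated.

E, C, D, A, F, B, G

Adjusting effective dates: B missed the 15-day window (39 days after the deed), so its recording date stands; C's effective date is 2017-01-08, when work began; E's effective date is 2017-04-02, when work began.
As an ad valorem tax lien, D is senior to every other lien.
The other liens, earliest effective date first: C (2017-01-08), E (2017-04-02), A (2017-04-29), F (2017-05-13), B (2017-08-18), G (2017-10-11).
The subordination applies — D was senior to E — so D and E swap.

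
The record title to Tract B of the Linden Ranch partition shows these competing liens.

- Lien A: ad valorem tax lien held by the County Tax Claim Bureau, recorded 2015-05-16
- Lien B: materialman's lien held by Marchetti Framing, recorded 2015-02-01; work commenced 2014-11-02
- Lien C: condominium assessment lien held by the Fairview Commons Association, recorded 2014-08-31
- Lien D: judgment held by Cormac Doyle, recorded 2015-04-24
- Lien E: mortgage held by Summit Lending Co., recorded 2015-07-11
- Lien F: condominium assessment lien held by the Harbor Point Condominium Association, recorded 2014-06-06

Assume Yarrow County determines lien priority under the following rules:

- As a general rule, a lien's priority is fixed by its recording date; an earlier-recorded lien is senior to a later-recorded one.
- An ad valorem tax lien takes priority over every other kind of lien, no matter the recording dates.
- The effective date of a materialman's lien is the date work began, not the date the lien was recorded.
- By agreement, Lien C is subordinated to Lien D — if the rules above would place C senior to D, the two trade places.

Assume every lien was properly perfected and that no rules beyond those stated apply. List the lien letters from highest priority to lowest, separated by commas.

A, F, D, B, C, E

First, effective dates: B's effective date is 2014-11-02, when work began.
A is an ad valorem tax lien, so it outranks all other liens regardless of date.
Remaining liens by effective date: F (2014-06-06), C (2014-08-31), B (2014-11-02), D (2015-04-24), E (2015-07-11).
The subordination applies — C was senior to D — so C and D swap.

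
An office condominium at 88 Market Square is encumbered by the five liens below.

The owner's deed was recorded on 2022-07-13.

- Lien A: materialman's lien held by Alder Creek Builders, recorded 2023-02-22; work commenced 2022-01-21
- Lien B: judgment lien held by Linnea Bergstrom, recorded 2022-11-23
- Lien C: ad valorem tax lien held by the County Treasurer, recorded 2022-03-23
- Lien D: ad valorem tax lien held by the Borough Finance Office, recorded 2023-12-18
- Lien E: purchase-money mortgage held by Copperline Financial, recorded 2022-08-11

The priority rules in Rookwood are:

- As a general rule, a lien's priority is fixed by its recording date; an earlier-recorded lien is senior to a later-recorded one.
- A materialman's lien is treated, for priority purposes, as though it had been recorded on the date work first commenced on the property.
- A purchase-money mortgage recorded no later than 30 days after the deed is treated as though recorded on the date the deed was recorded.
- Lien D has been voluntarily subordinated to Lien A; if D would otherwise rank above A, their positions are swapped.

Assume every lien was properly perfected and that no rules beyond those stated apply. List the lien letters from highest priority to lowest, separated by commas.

Effective dates after the stated exceptions: A relates back to 2022-01-21 (work commenced); E was recorded within the 30-day window, so its effective date is the deed date 2022-07-13.
Sorted by effective date: A (2022-01-21), C (2022-03-23), E (2022-07-13), B (2022-11-23), D (2023-12-18).
D already ranks below A; the subordination has no effect.

A, C, E, B, D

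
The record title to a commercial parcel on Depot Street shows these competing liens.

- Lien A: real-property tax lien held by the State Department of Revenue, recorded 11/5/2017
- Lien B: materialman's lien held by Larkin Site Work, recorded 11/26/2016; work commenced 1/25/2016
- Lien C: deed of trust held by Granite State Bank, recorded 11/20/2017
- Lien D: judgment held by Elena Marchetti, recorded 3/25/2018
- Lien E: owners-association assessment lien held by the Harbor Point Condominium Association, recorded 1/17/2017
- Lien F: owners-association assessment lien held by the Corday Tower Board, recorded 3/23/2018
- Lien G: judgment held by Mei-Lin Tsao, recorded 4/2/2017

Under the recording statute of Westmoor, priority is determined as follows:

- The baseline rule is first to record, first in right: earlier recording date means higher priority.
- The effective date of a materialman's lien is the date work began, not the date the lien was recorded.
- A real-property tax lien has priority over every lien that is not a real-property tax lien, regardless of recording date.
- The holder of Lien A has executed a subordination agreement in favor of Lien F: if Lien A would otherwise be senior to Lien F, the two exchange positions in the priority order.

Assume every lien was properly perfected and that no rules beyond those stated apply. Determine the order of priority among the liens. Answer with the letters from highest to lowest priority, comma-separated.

Effective dates after the stated exceptions: B relates back to 1/25/2016 (work commenced).
A is a real-property tax lien, so it outranks all other liens regardless of date.
Ordering the rest by effective date: B (1/25/2016), E (1/17/2017), G (4/2/2017), C (11/20/2017), F (3/23/2018), D (3/25/2018).
A is senior to F before the subordination, so the two trade places.

F, B, E, G, C, A, D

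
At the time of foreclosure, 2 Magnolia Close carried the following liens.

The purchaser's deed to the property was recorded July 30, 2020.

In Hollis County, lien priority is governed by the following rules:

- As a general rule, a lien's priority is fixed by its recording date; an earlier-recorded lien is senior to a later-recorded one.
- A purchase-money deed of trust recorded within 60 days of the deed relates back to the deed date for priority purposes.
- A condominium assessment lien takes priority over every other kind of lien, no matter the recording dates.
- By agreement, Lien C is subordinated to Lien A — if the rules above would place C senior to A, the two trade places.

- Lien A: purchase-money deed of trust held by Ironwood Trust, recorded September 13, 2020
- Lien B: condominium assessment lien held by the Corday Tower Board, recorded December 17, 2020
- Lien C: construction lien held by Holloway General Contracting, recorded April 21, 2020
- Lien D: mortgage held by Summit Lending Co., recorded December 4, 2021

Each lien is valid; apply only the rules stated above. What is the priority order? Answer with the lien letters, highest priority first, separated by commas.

B, A, C, D

First, effective dates: A relates back to the deed date July 30, 2020.
B is a condominium assessment lien and takes priority over every other lien.
Ordering the rest by effective date: C (April 21, 2020), A (July 30, 2020), D (December 4, 2021).
C is senior to A before the subordination, so the two trade places.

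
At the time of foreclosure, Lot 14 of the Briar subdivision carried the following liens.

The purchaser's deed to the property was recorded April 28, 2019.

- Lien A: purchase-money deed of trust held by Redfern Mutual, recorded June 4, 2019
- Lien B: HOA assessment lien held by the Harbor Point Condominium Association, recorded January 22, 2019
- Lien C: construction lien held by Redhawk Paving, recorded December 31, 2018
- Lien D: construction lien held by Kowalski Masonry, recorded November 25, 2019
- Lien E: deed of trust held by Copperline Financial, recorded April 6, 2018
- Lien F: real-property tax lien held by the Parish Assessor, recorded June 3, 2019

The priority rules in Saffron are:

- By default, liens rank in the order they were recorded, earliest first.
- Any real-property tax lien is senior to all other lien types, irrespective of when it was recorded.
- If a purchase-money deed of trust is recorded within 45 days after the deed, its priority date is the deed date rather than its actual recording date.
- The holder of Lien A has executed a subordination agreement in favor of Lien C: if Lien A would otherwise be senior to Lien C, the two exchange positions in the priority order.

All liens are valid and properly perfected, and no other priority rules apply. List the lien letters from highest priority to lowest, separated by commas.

Effective dates: A's effective date is the deed date, April 28, 2019.
F is a real-property tax lien, so it outranks all other liens regardless of date.
Ordering the rest by effective date: E (April 6, 2018), C (December 31, 2018), B (January 22, 2019), A (April 28, 2019), D (November 25, 2019).
Since A is not senior to C, the subordination leaves the order unchanged.

F, E, C, B, A, D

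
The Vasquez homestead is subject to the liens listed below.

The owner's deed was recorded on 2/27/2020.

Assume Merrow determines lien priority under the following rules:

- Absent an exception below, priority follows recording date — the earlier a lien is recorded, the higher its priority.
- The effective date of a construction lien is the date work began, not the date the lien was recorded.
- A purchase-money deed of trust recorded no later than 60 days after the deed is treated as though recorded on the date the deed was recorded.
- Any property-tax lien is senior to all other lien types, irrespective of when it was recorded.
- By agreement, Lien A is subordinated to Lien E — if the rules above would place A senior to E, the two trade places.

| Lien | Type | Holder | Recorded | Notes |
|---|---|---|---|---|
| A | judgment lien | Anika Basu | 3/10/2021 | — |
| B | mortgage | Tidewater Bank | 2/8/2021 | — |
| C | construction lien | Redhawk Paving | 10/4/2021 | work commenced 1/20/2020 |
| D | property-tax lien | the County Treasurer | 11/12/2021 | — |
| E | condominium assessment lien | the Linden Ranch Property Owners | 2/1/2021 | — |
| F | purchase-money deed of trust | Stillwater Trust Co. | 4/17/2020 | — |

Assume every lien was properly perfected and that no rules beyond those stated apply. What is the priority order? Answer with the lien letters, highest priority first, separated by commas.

D, C, F, E, B, A

Effective dates: C is treated as recorded 1/20/2020, the work-commencement date; F's effective date is the deed date, 2/27/2020.
D is a property-tax lien, so it outranks all other liens regardless of date.
The other liens, earliest effective date first: C (1/20/2020), F (2/27/2020), E (2/1/2021), B (2/8/2021), A (3/10/2021).
A is already junior to E, so the subordination agreement changes nothing.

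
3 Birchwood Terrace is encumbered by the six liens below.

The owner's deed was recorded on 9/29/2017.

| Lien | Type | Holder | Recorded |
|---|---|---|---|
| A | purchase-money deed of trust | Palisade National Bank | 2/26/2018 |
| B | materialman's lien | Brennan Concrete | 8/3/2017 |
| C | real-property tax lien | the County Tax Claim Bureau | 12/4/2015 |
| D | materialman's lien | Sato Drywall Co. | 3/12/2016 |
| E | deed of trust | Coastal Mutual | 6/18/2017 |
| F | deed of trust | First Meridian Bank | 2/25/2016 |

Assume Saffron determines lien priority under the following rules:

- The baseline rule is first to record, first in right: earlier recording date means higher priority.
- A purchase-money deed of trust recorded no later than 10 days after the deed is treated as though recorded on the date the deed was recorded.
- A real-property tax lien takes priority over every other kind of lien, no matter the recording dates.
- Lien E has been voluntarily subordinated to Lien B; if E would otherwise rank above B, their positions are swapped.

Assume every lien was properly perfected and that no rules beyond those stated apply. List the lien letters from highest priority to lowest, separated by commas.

Adjusting effective dates: A missed the 10-day window (150 days after the deed), so its recording date stands.
C is a real-property tax lien, so it outranks all other liens regardless of date.
Among the remaining liens, by effective date: F (2/25/2016), D (3/12/2016), E (6/18/2017), B (8/3/2017), A (2/26/2018).
E is senior to B before the subordination, so the two trade places.

C, F, D, B, E, A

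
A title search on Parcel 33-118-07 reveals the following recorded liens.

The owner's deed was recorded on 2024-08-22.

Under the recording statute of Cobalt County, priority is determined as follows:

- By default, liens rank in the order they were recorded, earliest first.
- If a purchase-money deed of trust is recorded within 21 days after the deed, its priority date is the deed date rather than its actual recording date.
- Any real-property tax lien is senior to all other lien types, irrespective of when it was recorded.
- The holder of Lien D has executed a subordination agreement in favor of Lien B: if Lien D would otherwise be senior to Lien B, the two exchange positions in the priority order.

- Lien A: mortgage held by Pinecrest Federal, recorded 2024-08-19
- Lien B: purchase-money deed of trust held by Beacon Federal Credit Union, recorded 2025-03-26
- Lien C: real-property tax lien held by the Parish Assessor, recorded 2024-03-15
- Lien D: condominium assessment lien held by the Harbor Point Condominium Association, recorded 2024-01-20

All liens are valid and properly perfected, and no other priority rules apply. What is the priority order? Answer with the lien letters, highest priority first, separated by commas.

First, effective dates: B was recorded 216 days after the deed, outside the 21-day window, so it keeps its recording date.
C is a real-property tax lien and takes priority over every other lien.
Ordering the rest by effective date: D (2024-01-20), A (2024-08-19), B (2025-03-26).
D would otherwise be senior to B, so under the subordination agreement D and B exchange positions.

C, B, A, D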